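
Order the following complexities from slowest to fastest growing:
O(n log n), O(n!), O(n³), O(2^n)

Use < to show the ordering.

Ordered by growth rate: O(n log n) < O(n³) < O(2^n) < O(n!)

Answer: O(n log n) < O(n³) < O(2^n) < O(n!)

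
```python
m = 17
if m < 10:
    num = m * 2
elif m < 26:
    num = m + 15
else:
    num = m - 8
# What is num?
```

Trace:
`m = 17` → m = 17
`if m < 10: ...` → m < 10 is False, m < 26 is True → num = 32
So num = 32

Answer: 32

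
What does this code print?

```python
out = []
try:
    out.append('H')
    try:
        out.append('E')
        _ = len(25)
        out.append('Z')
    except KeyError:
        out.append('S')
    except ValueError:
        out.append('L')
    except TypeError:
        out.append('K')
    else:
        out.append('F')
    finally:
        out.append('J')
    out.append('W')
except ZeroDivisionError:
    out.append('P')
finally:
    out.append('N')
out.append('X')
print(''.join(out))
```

Execution trace: 'H' (try body) → 'E' (inner try body) → 'K' (inner except TypeError) → 'J' (inner finally) → 'W' (try body, no exception) → 'N' (finally) → 'X' (after the try/except). Output: HEKJWNX

Answer: HEKJWNX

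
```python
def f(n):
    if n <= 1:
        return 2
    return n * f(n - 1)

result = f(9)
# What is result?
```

f(9) = 9 * 8 * 7 * 6 * 5 * 4 * 3 * 2 * 2 = 725760

Answer: 725760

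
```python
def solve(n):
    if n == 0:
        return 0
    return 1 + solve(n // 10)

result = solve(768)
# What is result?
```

Count of digits of 768: 3

Answer: 3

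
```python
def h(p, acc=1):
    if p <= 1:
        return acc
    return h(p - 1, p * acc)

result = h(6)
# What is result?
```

Accumulator trace (n, acc): (6, 1) -> (5, 6) -> (4, 30) -> (3, 120) -> (2, 360) -> (1, 720) -> return 720

Answer: 720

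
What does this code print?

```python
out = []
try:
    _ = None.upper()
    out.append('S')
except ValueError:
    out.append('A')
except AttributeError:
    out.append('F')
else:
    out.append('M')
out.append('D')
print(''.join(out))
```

Execution trace: 'F' (except AttributeError) → 'D' (after the try/except). Output: FD

Answer: FD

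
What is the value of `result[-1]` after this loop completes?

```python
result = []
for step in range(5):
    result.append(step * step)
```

Last element of squares 0 to 4
`result` takes the values: [] → [0] → [0, 1] → [0, 1, 4] → [0, 1, 4, 9] → [0, 1, 4, 9, 16]
So `result[-1]` = 16

Answer: 16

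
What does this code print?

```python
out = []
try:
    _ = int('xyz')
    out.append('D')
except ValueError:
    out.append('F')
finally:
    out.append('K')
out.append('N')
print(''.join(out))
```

Execution trace: 'F' (except ValueError) → 'K' (finally) → 'N' (after the try/except). Output: FKN

Answer: FKN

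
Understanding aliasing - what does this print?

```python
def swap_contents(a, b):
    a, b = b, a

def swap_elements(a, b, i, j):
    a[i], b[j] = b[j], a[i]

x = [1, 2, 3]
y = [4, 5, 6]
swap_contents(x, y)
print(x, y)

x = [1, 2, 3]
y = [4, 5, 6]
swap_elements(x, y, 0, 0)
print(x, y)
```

Key concept: parameter rebinding vs mutation.
Step by step:
`x = [1, 2, 3]` → x = [1, 2, 3]
`y = [4, 5, 6]` → y = [4, 5, 6]
`swap_contents(x, y)` → no visible change to tracked variables
`print(x, y)` → prints [1, 2, 3] [4, 5, 6]
`x = [1, 2, 3]` → x = [1, 2, 3]
`y = [4, 5, 6]` → y = [4, 5, 6]
`swap_elements(x, y, 0, 0)` → x = [4, 2, 3]; y = [1, 5, 6]
`print(x, y)` → prints [4, 2, 3] [1, 5, 6]

Answer:
[1, 2, 3] [4, 5, 6]
[4, 2, 3] [1, 5, 6]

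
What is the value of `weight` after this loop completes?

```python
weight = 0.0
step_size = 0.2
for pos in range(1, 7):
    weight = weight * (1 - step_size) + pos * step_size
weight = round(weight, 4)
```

Moving average with lr=0.2
`weight` takes the values: 0.0 → 0.2 → 0.56 → 1.048 → 1.6384 → 2.31072 → 3.048576 → 3.0486

Answer: 3.0486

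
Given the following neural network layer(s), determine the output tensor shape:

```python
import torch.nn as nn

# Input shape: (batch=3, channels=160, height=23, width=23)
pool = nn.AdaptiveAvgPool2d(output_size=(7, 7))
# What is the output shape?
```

Input: (3, 160, 23, 23) -> Output: (3, 160, 7, 7)

Answer: (3, 160, 7, 7)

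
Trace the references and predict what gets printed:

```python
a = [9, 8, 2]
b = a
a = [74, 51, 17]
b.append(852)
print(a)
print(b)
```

Key concept: rebinding vs mutation: a is rebound to a new list, b still points at the original.
Step by step:
`a = [9, 8, 2]` → a = [9, 8, 2]
`b = a` → b = [9, 8, 2] (same object as a)
`a = [74, 51, 17]` → a = [74, 51, 17]
`b.append(852)` → b = [9, 8, 2, 852]
`print(a)` → prints [74, 51, 17]
`print(b)` → prints [9, 8, 2, 852]

Answer:
[74, 51, 17]
[9, 8, 2, 852]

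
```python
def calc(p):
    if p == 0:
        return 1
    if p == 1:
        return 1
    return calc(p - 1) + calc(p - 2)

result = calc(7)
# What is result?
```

Build up from base cases: calc(0)=1, calc(1)=1, calc(2)=2, calc(3)=3, calc(4)=5, calc(5)=8, calc(6)=13, ..., calc(7)=21

Answer: 21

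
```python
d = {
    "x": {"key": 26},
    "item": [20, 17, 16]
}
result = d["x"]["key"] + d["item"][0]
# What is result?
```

Trace:
`d = { ...` → d = {'x': {'key': 26}, 'item': [20, 17, 16]}
`result = d["x"]["key"] + d["item"][0]` → result = 46
So result = 46

Answer: 46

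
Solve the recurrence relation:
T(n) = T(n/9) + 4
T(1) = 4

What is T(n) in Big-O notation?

Each step divides n by 9 and adds 4. After log_9(n) steps we reach T(1)=4. So T(n) = 4·log_9(n) + 4 = O(log n).

Answer: O(log n)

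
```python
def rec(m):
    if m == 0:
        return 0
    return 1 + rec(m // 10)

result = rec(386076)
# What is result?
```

Count of digits of 386076: 6

Answer: 6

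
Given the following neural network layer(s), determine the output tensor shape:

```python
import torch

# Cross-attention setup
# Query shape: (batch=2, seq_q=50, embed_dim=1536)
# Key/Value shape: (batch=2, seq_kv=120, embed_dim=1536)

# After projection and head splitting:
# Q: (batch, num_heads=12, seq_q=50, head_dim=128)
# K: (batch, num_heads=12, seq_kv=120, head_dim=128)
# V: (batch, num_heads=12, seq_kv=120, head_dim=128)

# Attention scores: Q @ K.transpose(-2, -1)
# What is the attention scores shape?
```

Input: (2, 50, 1536) -> Output: (2, 12, 50, 120)

Answer: (2, 12, 50, 120)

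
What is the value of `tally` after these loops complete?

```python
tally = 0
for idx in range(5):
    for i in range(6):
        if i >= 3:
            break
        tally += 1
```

Inner breaks at 3, outer runs 5 times
`tally` takes the values: 0 → 1 → 2 → 3 → 4 → 5 → 6 → 7 → 8 → 9 → 10 → 11 → 12 → 13 → 14 → 15

Answer: 15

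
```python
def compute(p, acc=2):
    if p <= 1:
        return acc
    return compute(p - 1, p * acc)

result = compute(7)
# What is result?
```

Accumulator trace (n, acc): (7, 2) -> (6, 14) -> (5, 84) -> (4, 420) -> (3, 1680) -> (2, 5040) -> (1, 10080) -> return 10080

Answer: 10080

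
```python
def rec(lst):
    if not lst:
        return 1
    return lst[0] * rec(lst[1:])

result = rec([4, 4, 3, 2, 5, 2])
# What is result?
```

Product over [4, 4, 3, 2, 5, 2] = 4 * 4 * 3 * 2 * 5 * 2 = 960

Answer: 960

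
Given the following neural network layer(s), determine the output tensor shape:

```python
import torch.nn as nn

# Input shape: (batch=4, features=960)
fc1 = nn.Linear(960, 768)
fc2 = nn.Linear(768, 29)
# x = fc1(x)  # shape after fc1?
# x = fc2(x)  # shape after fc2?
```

Input: (4, 960) -> after fc1: (4, 768) -> Output: (4, 29)

Answer: (4, 29)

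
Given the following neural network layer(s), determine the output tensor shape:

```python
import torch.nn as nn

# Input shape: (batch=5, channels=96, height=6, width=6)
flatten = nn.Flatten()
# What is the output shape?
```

Input: (5, 96, 6, 6) -> Output: (5, 3456)

Answer: (5, 3456)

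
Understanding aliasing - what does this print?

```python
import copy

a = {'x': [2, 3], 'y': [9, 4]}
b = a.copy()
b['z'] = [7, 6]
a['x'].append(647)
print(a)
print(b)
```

Key concept: shallow copy of dict with mutable values.
Step by step:
`a = {'x': [2, 3], 'y': [9, 4]}` → a = {'x': [2, 3], 'y': [9, 4]}
`b = a.copy()` → b = {'x': [2, 3], 'y': [9, 4]}
`b['z'] = [7, 6]` → b = {'x': [2, 3], 'y': [9, 4], 'z': [7, 6]}
`a['x'].append(647)` → a = {'x': [2, 3, 647], 'y': [9, 4]}; b = {'x': [2, 3, 647], 'y': [9, 4], 'z': [7, 6]}
`print(a)` → prints {'x': [2, 3, 647], 'y': [9, 4]}
`print(b)` → prints {'x': [2, 3, 647], 'y': [9, 4], 'z': [7, 6]}

Answer:
{'x': [2, 3, 647], 'y': [9, 4]}
{'x': [2, 3, 647], 'y': [9, 4], 'z': [7, 6]}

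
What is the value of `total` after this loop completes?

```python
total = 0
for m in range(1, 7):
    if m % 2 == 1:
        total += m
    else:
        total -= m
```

Add odd, subtract even
`total` takes the values: 0 → 1 → -1 → 2 → -2 → 3 → -3

Answer: -3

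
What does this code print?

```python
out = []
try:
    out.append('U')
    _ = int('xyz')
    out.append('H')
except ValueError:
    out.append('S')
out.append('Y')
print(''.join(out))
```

Execution trace: 'U' (try body) → 'S' (except ValueError) → 'Y' (after the try/except). Output: USY

Answer: USY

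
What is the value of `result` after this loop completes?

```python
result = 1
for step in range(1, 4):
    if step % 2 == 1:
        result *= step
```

Product of odd numbers 1 to 3
`result` takes the values: 1 → 3

Answer: 3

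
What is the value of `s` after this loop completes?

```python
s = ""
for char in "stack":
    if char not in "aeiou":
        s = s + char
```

Remove vowels from 'stack'
`s` takes the values: "" → "s" → "st" → "stc" → "stck"

Answer: "stck"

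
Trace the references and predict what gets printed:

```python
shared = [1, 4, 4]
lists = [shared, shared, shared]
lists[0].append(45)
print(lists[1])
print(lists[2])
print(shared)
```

Key concept: list of same reference.
Step by step:
`shared = [1, 4, 4]` → shared = [1, 4, 4]
`lists = [shared, shared, shared]` → lists = [[1, 4, 4], [1, 4, 4], [1, 4, 4]]
`lists[0].append(45)` → shared = [1, 4, 4, 45]; lists = [[1, 4, 4, 45], [1, 4, 4, 45], [1, 4, 4, 45]]
`print(lists[1])` → prints [1, 4, 4, 45]
`print(lists[2])` → prints [1, 4, 4, 45]
`print(shared)` → prints [1, 4, 4, 45]

Answer:
[1, 4, 4, 45]
[1, 4, 4, 45]
[1, 4, 4, 45]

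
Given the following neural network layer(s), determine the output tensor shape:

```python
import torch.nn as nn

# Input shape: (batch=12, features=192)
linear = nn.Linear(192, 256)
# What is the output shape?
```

Input: (12, 192) -> Output: (12, 256)

Answer: (12, 256)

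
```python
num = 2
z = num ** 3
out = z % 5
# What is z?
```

Trace:
`num = 2` → num = 2
`z = num ** 3` → z = 8
`out = z % 5` → out = 3
So z = 8

Answer: 8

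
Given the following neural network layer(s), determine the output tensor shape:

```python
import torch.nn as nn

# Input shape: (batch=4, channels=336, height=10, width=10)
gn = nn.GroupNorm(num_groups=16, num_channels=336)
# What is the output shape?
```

Input: (4, 336, 10, 10) -> Output: (4, 336, 10, 10)

Answer: (4, 336, 10, 10)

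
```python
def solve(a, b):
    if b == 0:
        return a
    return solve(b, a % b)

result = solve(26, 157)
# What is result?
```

solve(26, 157) -> solve(157, 26) -> solve(26, 1) -> solve(1, 0) -> 1

Answer: 1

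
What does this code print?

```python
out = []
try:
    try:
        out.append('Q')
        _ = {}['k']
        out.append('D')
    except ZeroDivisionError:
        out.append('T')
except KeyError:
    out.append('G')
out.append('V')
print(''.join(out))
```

Execution trace: 'Q' (try body) → 'G' (outer except KeyError) → 'V' (after the try/except). Output: QGV

Answer: QGV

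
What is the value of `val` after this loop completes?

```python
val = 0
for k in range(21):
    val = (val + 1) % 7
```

Increment mod 7, 21 times = 0
`val` takes the values: 0 → 1 → 2 → 3 → 4 → 5 → 6 → 0 → 1 → 2 → 3 → 4 → 5 → 6 → 0 → 1 → 2 → 3 → 4 → 5 → 6 → 0

Answer: 0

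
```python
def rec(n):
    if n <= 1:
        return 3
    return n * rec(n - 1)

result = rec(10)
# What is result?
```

rec(10) = 10 * 9 * 8 * 7 * 6 * 5 * 4 * 3 * 2 * 3 = 10886400

Answer: 10886400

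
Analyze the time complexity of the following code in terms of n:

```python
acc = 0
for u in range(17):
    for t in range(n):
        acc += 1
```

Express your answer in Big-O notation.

Each loop level contributes: 1 × n. Multiplying the contributions gives O(n).

Answer: O(n)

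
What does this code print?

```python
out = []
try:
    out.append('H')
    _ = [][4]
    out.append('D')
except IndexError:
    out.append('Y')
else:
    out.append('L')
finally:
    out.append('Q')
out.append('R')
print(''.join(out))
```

Execution trace: 'H' (try body) → 'Y' (except IndexError) → 'Q' (finally) → 'R' (after the try/except). Output: HYQR

Answer: HYQR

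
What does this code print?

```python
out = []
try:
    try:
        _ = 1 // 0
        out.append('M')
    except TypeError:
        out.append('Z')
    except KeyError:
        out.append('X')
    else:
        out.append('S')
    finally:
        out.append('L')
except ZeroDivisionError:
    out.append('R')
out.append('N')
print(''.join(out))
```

Execution trace: 'L' (finally) → 'R' (outer except ZeroDivisionError) → 'N' (after the try/except). Output: LRN

Answer: LRN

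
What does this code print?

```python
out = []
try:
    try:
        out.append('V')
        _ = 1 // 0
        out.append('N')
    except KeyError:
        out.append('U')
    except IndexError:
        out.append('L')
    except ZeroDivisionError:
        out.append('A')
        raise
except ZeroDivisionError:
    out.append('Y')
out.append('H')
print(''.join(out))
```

Execution trace: 'V' (inner try body) → 'A' (inner except ZeroDivisionError) → 'Y' (outer except ZeroDivisionError) → 'H' (after the try/except). Output: VAYH

Answer: VAYH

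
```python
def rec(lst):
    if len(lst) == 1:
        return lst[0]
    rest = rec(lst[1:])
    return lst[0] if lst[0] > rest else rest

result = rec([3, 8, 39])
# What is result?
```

Recursive max over [3, 8, 39] = 39

Answer: 39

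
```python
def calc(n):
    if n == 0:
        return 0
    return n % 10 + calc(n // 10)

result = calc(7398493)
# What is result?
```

Sum of digits of 7398493: 3 + 9 + 4 + 8 + 9 + 3 + 7 = 43

Answer: 43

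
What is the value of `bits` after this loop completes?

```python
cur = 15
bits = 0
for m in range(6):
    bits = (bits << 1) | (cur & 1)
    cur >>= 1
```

Reverse lowest 6 bits of 15
`bits` takes the values: 0 → 1 → 3 → 7 → 15 → 30 → 60

Answer: 60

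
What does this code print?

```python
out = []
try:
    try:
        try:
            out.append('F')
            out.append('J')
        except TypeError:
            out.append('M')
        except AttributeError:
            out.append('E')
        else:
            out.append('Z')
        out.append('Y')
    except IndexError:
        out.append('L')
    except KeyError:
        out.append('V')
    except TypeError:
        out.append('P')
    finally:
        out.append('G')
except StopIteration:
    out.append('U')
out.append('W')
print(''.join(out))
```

Execution trace: 'F' (inner try body) → 'J' (inner try body, no exception) → 'Z' (inner else) → 'Y' (try body, no exception) → 'G' (finally) → 'W' (after the try/except). Output: FJZYGW

Answer: FJZYGW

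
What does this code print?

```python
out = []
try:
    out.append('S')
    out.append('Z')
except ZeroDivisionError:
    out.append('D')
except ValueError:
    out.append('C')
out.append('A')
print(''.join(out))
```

Execution trace: 'S' (try body) → 'Z' (try body, no exception) → 'A' (after the try/except). Output: SZA

Answer: SZA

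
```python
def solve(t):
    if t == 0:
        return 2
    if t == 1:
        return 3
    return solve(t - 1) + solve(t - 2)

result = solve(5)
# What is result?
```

Build up from base cases: solve(0)=2, solve(1)=3, solve(2)=5, solve(3)=8, solve(4)=13, solve(5)=21

Answer: 21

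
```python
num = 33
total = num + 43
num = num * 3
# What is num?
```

Trace:
`num = 33` → num = 33
`total = num + 43` → total = 76
`num = num * 3` → num = 99
So num = 99

Answer: 99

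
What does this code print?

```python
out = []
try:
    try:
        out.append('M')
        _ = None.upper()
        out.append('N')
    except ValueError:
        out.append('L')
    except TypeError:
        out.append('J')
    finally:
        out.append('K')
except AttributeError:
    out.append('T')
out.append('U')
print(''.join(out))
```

Execution trace: 'M' (try body) → 'K' (finally) → 'T' (outer except AttributeError) → 'U' (after the try/except). Output: MKTU

Answer: MKTU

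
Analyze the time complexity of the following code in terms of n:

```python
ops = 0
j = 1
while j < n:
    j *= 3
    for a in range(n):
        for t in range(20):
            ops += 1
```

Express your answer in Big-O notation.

Each loop level contributes: log n × n × 1. Multiplying the contributions gives O(n log n).

Answer: O(n log n)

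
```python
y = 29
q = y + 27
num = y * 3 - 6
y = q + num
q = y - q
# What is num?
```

Trace:
`y = 29` → y = 29
`q = y + 27` → q = 56
`num = y * 3 - 6` → num = 81
`y = q + num` → y = 137
`q = y - q` → q = 81
So num = 81

Answer: 81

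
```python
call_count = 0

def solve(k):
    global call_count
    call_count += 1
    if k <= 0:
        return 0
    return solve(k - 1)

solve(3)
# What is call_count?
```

Linear recursion stepping by 1: 4 calls from k=3 down to ≤0.

Answer: 4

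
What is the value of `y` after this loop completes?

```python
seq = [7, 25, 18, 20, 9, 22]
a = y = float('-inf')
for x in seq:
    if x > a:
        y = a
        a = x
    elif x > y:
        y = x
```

Second largest (with repeats) in [7, 25, 18, 20, 9, 22]
`y` takes the values: -inf → 7 → 18 → 20 → 22

Answer: 22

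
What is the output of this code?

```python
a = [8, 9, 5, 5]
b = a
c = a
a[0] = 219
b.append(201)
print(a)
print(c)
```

Key concept: multiple aliases.
Step by step:
`a = [8, 9, 5, 5]` → a = [8, 9, 5, 5]
`b = a` → b = [8, 9, 5, 5] (same object as a)
`c = a` → c = [8, 9, 5, 5] (same object as a, b)
`a[0] = 219` → a = [219, 9, 5, 5] (same object as b, c); b = [219, 9, 5, 5] (same object as a, c); c = [219, 9, 5, 5] (same object as a, b)
`b.append(201)` → a = [219, 9, 5, 5, 201] (same object as b, c); b = [219, 9, 5, 5, 201] (same object as a, c); c = [219, 9, 5, 5, 201] (same object as a, b)
`print(a)` → prints [219, 9, 5, 5, 201]
`print(c)` → prints [219, 9, 5, 5, 201]

Answer:
[219, 9, 5, 5, 201]
[219, 9, 5, 5, 201]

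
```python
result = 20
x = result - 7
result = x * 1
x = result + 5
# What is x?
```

Trace:
`result = 20` → result = 20
`x = result - 7` → x = 13
`result = x * 1` → result = 13
`x = result + 5` → x = 18
So x = 18

Answer: 18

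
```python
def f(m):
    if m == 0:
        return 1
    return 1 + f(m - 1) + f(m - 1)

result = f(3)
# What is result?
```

f(m) = 1 + 2·f(m-1), f(0)=1. Closed form: (1+1)·2^3 - 1 = 15.

Answer: 15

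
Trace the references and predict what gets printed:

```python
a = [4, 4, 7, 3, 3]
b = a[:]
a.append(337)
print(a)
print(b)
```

Key concept: slice [:] creates copy.
Step by step:
`a = [4, 4, 7, 3, 3]` → a = [4, 4, 7, 3, 3]
`b = a[:]` → b = [4, 4, 7, 3, 3]
`a.append(337)` → a = [4, 4, 7, 3, 3, 337]
`print(a)` → prints [4, 4, 7, 3, 3, 337]
`print(b)` → prints [4, 4, 7, 3, 3]

Answer:
[4, 4, 7, 3, 3, 337]
[4, 4, 7, 3, 3]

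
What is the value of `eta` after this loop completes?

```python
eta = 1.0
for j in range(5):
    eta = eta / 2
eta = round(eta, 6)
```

Halving LR 5 times: 1 / 2^5
`eta` takes the values: 1.0 → 0.5 → 0.25 → 0.125 → 0.0625 → 0.03125

Answer: 0.03125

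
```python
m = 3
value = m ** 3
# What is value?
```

Trace:
`m = 3` → m = 3
`value = m ** 3` → value = 27
So value = 27

Answer: 27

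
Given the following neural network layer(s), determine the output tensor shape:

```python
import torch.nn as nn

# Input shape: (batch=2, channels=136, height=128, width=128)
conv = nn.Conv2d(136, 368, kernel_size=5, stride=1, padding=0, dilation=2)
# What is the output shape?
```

Input: (2, 136, 128, 128) -> Output: (2, 368, 120, 120)

Answer: (2, 368, 120, 120)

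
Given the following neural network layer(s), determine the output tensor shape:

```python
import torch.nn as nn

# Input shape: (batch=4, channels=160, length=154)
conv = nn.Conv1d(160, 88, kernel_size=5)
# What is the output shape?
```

Input: (4, 160, 154) -> Output: (4, 88, 150)

Answer: (4, 88, 150)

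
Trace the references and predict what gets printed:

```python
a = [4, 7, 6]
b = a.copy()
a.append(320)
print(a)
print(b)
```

Key concept: list.copy() creates independent copy.
Step by step:
`a = [4, 7, 6]` → a = [4, 7, 6]
`b = a.copy()` → b = [4, 7, 6]
`a.append(320)` → a = [4, 7, 6, 320]
`print(a)` → prints [4, 7, 6, 320]
`print(b)` → prints [4, 7, 6]

Answer:
[4, 7, 6, 320]
[4, 7, 6]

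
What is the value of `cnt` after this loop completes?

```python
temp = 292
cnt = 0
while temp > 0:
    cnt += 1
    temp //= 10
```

Count digits by repeated division by 10
`cnt` takes the values: 0 → 1 → 2 → 3

Answer: 3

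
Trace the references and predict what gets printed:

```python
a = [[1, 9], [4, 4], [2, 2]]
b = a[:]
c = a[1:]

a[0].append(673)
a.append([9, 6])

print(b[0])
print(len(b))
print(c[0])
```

Key concept: slice with nested mutation.
Step by step:
`a = [[1, 9], [4, 4], [2, 2]]` → a = [[1, 9], [4, 4], [2, 2]]
`b = a[:]` → b = [[1, 9], [4, 4], [2, 2]]
`c = a[1:]` → c = [[4, 4], [2, 2]]
`a[0].append(673)` → a = [[1, 9, 673], [4, 4], [2, 2]]; b = [[1, 9, 673], [4, 4], [2, 2]]
`a.append([9, 6])` → a = [[1, 9, 673], [4, 4], [2, 2], [9, 6]]
`print(b[0])` → prints [1, 9, 673]
`print(len(b))` → prints 3
`print(c[0])` → prints [4, 4]

Answer:
[1, 9, 673]
3
[4, 4]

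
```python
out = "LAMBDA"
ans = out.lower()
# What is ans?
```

Trace:
`out = "LAMBDA"` → out = 'LAMBDA'
`ans = out.lower()` → ans = 'lambda'
So ans = 'lambda'

Answer: 'lambda'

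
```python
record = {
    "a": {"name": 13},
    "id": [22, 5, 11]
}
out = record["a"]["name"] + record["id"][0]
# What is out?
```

Trace:
`record = { ...` → record = {'a': {'name': 13}, 'id': [22, 5, 11]}
`out = record["a"]["name"] + record["id"][0]` → out = 35
So out = 35

Answer: 35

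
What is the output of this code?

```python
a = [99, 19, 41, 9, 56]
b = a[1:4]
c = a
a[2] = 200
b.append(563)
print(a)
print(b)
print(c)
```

Key concept: slice vs alias.
Step by step:
`a = [99, 19, 41, 9, 56]` → a = [99, 19, 41, 9, 56]
`b = a[1:4]` → b = [19, 41, 9]
`c = a` → c = [99, 19, 41, 9, 56] (same object as a)
`a[2] = 200` → a = [99, 19, 200, 9, 56] (same object as c); c = [99, 19, 200, 9, 56] (same object as a)
`b.append(563)` → b = [19, 41, 9, 563]
`print(a)` → prints [99, 19, 200, 9, 56]
`print(b)` → prints [19, 41, 9, 563]
`print(c)` → prints [99, 19, 200, 9, 56]

Answer:
[99, 19, 200, 9, 56]
[19, 41, 9, 563]
[99, 19, 200, 9, 56]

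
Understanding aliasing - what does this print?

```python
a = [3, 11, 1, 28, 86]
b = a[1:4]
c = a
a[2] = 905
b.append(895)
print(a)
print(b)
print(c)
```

Key concept: slice vs alias.
Step by step:
`a = [3, 11, 1, 28, 86]` → a = [3, 11, 1, 28, 86]
`b = a[1:4]` → b = [11, 1, 28]
`c = a` → c = [3, 11, 1, 28, 86] (same object as a)
`a[2] = 905` → a = [3, 11, 905, 28, 86] (same object as c); c = [3, 11, 905, 28, 86] (same object as a)
`b.append(895)` → b = [11, 1, 28, 895]
`print(a)` → prints [3, 11, 905, 28, 86]
`print(b)` → prints [11, 1, 28, 895]
`print(c)` → prints [3, 11, 905, 28, 86]

Answer:
[3, 11, 905, 28, 86]
[11, 1, 28, 895]
[3, 11, 905, 28, 86]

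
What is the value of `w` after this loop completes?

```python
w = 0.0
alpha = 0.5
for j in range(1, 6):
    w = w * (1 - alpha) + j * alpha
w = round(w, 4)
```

Moving average with lr=0.5
`w` takes the values: 0.0 → 0.5 → 1.25 → 2.125 → 3.0625 → 4.03125 → 4.0312

Answer: 4.0312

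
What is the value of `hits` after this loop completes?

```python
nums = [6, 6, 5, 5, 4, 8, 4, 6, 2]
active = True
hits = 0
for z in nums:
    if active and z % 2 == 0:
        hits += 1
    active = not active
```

Count even values at even positions
`hits` takes the values: 0 → 1 → 2 → 3 → 4

Answer: 4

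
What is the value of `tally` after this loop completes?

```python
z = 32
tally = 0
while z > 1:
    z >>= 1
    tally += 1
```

Count right shifts until 1
`tally` takes the values: 0 → 1 → 2 → 3 → 4 → 5

Answer: 5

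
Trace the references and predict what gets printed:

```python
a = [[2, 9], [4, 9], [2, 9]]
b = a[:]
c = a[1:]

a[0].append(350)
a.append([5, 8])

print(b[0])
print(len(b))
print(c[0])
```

Key concept: slice with nested mutation.
Step by step:
`a = [[2, 9], [4, 9], [2, 9]]` → a = [[2, 9], [4, 9], [2, 9]]
`b = a[:]` → b = [[2, 9], [4, 9], [2, 9]]
`c = a[1:]` → c = [[4, 9], [2, 9]]
`a[0].append(350)` → a = [[2, 9, 350], [4, 9], [2, 9]]; b = [[2, 9, 350], [4, 9], [2, 9]]
`a.append([5, 8])` → a = [[2, 9, 350], [4, 9], [2, 9], [5, 8]]
`print(b[0])` → prints [2, 9, 350]
`print(len(b))` → prints 3
`print(c[0])` → prints [4, 9]

Answer:
[2, 9, 350]
3
[4, 9]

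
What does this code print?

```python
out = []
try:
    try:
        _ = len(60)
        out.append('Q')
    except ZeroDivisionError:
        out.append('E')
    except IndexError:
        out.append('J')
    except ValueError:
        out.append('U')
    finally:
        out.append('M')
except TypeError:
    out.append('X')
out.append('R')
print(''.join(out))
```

Execution trace: 'M' (finally) → 'X' (outer except TypeError) → 'R' (after the try/except). Output: MXR

Answer: MXR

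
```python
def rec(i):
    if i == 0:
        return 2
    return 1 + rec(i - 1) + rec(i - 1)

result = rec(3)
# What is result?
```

rec(i) = 1 + 2·rec(i-1), rec(0)=2. Closed form: (2+1)·2^3 - 1 = 23.

Answer: 23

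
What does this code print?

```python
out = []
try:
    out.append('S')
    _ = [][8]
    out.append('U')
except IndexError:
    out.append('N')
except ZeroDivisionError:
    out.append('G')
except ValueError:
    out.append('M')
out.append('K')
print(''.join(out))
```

Execution trace: 'S' (try body) → 'N' (except IndexError) → 'K' (after the try/except). Output: SNK

Answer: SNK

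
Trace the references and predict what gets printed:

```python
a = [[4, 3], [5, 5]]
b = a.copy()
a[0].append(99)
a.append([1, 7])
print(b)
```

Key concept: shallow copy with nested lists.
Step by step:
`a = [[4, 3], [5, 5]]` → a = [[4, 3], [5, 5]]
`b = a.copy()` → b = [[4, 3], [5, 5]]
`a[0].append(99)` → a = [[4, 3, 99], [5, 5]]; b = [[4, 3, 99], [5, 5]]
`a.append([1, 7])` → a = [[4, 3, 99], [5, 5], [1, 7]]
`print(b)` → prints [[4, 3, 99], [5, 5]]

Answer: [[4, 3, 99], [5, 5]]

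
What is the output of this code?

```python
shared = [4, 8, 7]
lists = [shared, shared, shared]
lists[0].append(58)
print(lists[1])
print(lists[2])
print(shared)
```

Key concept: list of same reference.
Step by step:
`shared = [4, 8, 7]` → shared = [4, 8, 7]
`lists = [shared, shared, shared]` → lists = [[4, 8, 7], [4, 8, 7], [4, 8, 7]]
`lists[0].append(58)` → shared = [4, 8, 7, 58]; lists = [[4, 8, 7, 58], [4, 8, 7, 58], [4, 8, 7, 58]]
`print(lists[1])` → prints [4, 8, 7, 58]
`print(lists[2])` → prints [4, 8, 7, 58]
`print(shared)` → prints [4, 8, 7, 58]

Answer:
[4, 8, 7, 58]
[4, 8, 7, 58]
[4, 8, 7, 58]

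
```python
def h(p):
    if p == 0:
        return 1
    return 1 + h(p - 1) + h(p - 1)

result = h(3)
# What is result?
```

h(p) = 1 + 2·h(p-1), h(0)=1. Closed form: (1+1)·2^3 - 1 = 15.

Answer: 15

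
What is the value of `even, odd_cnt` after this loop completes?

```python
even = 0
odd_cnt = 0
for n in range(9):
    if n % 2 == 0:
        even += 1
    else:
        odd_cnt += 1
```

Count evens and odds in range(9)
`even, odd_cnt` takes the values: (0, 0) → (1, 0) → (1, 1) → (2, 1) → (2, 2) → (3, 2) → (3, 3) → (4, 3) → (4, 4) → (5, 4)

Answer: 5, 4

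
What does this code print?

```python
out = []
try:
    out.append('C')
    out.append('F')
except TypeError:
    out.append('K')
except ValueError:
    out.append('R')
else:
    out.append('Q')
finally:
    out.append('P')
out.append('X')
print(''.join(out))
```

Execution trace: 'C' (try body) → 'F' (try body, no exception) → 'Q' (else) → 'P' (finally) → 'X' (after the try/except). Output: CFQPX

Answer: CFQPX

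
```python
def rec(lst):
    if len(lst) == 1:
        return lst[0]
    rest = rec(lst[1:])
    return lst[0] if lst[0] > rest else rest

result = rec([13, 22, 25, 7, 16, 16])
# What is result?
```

Recursive max over [13, 22, 25, 7, 16, 16] = 25

Answer: 25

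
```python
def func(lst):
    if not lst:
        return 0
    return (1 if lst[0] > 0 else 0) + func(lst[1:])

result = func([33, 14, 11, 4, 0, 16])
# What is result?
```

Count of positive elements in [33, 14, 11, 4, 0, 16] = 5

Answer: 5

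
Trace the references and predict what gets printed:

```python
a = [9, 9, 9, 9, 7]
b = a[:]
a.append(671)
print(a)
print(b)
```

Key concept: slice [:] creates copy.
Step by step:
`a = [9, 9, 9, 9, 7]` → a = [9, 9, 9, 9, 7]
`b = a[:]` → b = [9, 9, 9, 9, 7]
`a.append(671)` → a = [9, 9, 9, 9, 7, 671]
`print(a)` → prints [9, 9, 9, 9, 7, 671]
`print(b)` → prints [9, 9, 9, 9, 7]

Answer:
[9, 9, 9, 9, 7, 671]
[9, 9, 9, 9, 7]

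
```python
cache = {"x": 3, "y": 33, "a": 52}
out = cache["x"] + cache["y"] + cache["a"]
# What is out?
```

Trace:
`cache = {"x": 3, "y": 33, "a": 52}` → cache = {'x': 3, 'y': 33, 'a': 52}
`out = cache["x"] + cache["y"] + cache["a"]` → out = 88
So out = 88

Answer: 88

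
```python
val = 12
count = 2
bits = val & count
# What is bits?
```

Trace:
`val = 12` → val = 12
`count = 2` → count = 2
`bits = val & count` → bits = 0
So bits = 0

Answer: 0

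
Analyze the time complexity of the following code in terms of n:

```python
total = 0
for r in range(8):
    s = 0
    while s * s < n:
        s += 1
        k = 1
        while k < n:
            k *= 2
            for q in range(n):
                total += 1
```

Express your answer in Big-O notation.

Each loop level contributes: 1 × √n × log n × n. Multiplying the contributions gives O(n√n log n).

Answer: O(n√n log n)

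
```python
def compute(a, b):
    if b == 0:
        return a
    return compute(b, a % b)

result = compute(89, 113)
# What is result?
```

compute(89, 113) -> compute(113, 89) -> compute(89, 24) -> compute(24, 17) -> compute(17, 7) -> compute(7, 3) -> compute(3, 1) -> compute(1, 0) -> 1

Answer: 1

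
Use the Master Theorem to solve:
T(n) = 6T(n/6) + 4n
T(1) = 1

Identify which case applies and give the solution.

a=6, b=6, f(n)=4n. log_6(6) = 1. Since c=1 = 1, Case 2 applies: T(n) = Θ(n^log_b(a) · log n) = O(n log n).

Answer: O(n log n) - Case 2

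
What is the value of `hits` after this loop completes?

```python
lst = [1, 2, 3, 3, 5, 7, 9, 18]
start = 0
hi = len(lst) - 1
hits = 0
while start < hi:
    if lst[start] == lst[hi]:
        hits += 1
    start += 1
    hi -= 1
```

Count matching pairs from ends
`hits` takes the values: 0

Answer: 0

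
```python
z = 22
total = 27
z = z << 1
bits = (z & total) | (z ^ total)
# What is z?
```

Trace:
`z = 22` → z = 22
`total = 27` → total = 27
`z = z << 1` → z = 44
`bits = (z & total) | (z ^ total)` → bits = 63
So z = 44

Answer: 44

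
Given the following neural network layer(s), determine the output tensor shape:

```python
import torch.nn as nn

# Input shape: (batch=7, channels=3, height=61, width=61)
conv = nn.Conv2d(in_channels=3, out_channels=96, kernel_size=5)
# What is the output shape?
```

Input: (7, 3, 61, 61) -> Output: (7, 96, 57, 57)

Answer: (7, 96, 57, 57)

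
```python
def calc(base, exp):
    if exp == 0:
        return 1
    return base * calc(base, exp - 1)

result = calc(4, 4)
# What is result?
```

calc(4, 4) = 4 * 4 * 4 * 4 = 256

Answer: 256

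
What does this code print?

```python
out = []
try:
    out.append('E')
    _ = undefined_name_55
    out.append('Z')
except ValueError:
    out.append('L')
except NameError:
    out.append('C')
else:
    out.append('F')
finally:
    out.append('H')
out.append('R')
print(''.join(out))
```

Execution trace: 'E' (try body) → 'C' (except NameError) → 'H' (finally) → 'R' (after the try/except). Output: ECHR

Answer: ECHR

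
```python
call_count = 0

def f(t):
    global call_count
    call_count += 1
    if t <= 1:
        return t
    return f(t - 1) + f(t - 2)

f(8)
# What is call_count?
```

Calls(t) = 1 + Calls(t-1) + Calls(t-2); Calls(0)=Calls(1)=1. For t=8 this gives 67.

Answer: 67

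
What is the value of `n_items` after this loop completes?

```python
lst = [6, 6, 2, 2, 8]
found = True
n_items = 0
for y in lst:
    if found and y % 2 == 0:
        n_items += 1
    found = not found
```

Count even values at even positions
`n_items` takes the values: 0 → 1 → 2 → 3

Answer: 3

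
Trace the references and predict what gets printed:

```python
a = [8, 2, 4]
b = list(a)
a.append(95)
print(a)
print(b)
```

Key concept: list() constructor creates copy.
Step by step:
`a = [8, 2, 4]` → a = [8, 2, 4]
`b = list(a)` → b = [8, 2, 4]
`a.append(95)` → a = [8, 2, 4, 95]
`print(a)` → prints [8, 2, 4, 95]
`print(b)` → prints [8, 2, 4]

Answer:
[8, 2, 4, 95]
[8, 2, 4]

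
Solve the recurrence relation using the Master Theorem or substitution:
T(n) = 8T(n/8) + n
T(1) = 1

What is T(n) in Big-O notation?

By Master Theorem: a=8, b=8, f(n)=n. Since log_8(8) = 1 and f(n) = Θ(n^1), Case 2 applies. T(n) = O(n log n).

Answer: O(n log n)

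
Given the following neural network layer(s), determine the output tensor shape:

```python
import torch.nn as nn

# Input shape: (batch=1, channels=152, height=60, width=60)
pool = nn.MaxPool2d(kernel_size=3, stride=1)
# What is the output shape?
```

Input: (1, 152, 60, 60) -> Output: (1, 152, 58, 58)

Answer: (1, 152, 58, 58)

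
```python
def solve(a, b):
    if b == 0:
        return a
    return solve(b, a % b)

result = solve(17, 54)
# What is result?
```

solve(17, 54) -> solve(54, 17) -> solve(17, 3) -> solve(3, 2) -> solve(2, 1) -> solve(1, 0) -> 1

Answer: 1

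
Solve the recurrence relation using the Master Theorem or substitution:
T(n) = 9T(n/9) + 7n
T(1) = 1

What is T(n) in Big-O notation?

By Master Theorem: a=9, b=9, f(n)=7n. Since log_9(9) = 1 and f(n) = Θ(n^1), Case 2 applies. T(n) = O(n log n).

Answer: O(n log n)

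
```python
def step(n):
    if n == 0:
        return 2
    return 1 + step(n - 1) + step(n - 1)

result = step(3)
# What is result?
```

step(n) = 1 + 2·step(n-1), step(0)=2. Closed form: (2+1)·2^3 - 1 = 23.

Answer: 23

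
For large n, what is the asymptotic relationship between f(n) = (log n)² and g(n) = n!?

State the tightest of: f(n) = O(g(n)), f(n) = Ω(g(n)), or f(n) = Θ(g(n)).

(log n)² vs n!: f(n) = O(g(n)) but not Ω(g(n)) — n! grows strictly faster than (log n)².

Answer: f(n) = O(g(n)) but not Ω(g(n)) — n! grows strictly faster than (log n)².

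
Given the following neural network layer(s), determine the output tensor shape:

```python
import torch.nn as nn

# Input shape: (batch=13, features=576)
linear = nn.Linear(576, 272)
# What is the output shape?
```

Input: (13, 576) -> Output: (13, 272)

Answer: (13, 272)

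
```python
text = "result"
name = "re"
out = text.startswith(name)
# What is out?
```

Trace:
`text = "result"` → text = 'result'
`name = "re"` → name = 're'
`out = text.startswith(name)` → out = True
So out = True

Answer: True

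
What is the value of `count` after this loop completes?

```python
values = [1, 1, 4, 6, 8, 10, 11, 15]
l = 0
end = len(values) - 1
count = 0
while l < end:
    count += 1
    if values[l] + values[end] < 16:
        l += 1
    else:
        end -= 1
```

Steps to find pair summing to 16
`count` takes the values: 0 → 1 → 2 → 3 → 4 → 5 → 6 → 7

Answer: 7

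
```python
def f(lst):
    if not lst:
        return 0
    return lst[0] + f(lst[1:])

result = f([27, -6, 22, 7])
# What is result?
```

27 + (-6) + 22 + 7 + 0 = 50

Answer: 50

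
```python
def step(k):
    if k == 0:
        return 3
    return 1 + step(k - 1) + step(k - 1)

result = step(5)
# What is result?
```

step(k) = 1 + 2·step(k-1), step(0)=3. Closed form: (3+1)·2^5 - 1 = 127.

Answer: 127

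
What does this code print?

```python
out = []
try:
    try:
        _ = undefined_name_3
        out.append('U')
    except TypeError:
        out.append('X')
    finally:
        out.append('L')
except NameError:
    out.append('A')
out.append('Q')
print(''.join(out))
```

Execution trace: 'L' (finally) → 'A' (outer except NameError) → 'Q' (after the try/except). Output: LAQ

Answer: LAQ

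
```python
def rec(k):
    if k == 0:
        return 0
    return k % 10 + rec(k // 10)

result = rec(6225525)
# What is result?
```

Sum of digits of 6225525: 5 + 2 + 5 + 5 + 2 + 2 + 6 = 27

Answer: 27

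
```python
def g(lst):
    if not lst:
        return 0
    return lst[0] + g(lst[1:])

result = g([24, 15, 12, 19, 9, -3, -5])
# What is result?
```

24 + 15 + 12 + 19 + 9 + (-3) + (-5) + 0 = 71

Answer: 71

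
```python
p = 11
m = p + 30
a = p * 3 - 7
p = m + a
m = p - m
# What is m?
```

Trace:
`p = 11` → p = 11
`m = p + 30` → m = 41
`a = p * 3 - 7` → a = 26
`p = m + a` → p = 67
`m = p - m` → m = 26
So m = 26

Answer: 26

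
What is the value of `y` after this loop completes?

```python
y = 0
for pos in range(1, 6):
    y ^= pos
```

XOR of 1 to 5
`y` takes the values: 0 → 1 → 3 → 0 → 4 → 1

Answer: 1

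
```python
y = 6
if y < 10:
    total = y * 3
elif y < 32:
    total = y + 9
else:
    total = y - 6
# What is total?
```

Trace:
`y = 6` → y = 6
`if y < 10: ...` → y < 10 is True → total = 18
So total = 18

Answer: 18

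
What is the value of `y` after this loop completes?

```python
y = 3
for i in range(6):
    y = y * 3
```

Multiply by 3, 6 times: 3 * 3^6 = 2187
`y` takes the values: 3 → 9 → 27 → 81 → 243 → 729 → 2187

Answer: 2187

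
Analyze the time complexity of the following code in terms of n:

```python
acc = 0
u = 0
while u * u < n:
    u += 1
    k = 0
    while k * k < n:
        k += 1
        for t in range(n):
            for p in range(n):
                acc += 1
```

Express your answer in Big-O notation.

Each loop level contributes: √n × √n × n × n. Multiplying the contributions gives O(n^3).

Answer: O(n^3)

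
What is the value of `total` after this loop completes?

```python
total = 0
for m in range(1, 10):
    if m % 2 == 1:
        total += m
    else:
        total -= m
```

Add odd, subtract even
`total` takes the values: 0 → 1 → -1 → 2 → -2 → 3 → -3 → 4 → -4 → 5

Answer: 5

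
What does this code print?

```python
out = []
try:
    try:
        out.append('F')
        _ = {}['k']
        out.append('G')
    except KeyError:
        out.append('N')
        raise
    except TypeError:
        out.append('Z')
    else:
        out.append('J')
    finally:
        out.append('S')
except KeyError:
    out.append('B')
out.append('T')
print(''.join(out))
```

Execution trace: 'F' (inner try body) → 'N' (inner except KeyError) → 'S' (inner finally) → 'B' (outer except KeyError) → 'T' (after the try/except). Output: FNSBT

Answer: FNSBT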